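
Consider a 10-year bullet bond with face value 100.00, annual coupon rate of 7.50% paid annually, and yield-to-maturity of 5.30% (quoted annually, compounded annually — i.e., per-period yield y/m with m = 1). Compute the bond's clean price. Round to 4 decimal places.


Coupon per period c = face * coupon_rate / m = 7.500000
Periods per year m = 1; per-period yield y/m = 0.053000
Number of cashflows N = 10
Cashflows (t years, CF_t, discount factor 1/(1+y/m)^(m*t), PV):
  t = 1.0000: CF_t = 7.500000, DF = 0.949668, PV = 7.122507
  t = 2.0000: CF_t = 7.500000, DF = 0.901869, PV = 6.764014
  t = 3.0000: CF_t = 7.500000, DF = 0.856475, PV = 6.423565
  t = 4.0000: CF_t = 7.500000, DF = 0.813367, PV = 6.100252
  t = 5.0000: CF_t = 7.500000, DF = 0.772428, PV = 5.793212
  t = 6.0000: CF_t = 7.500000, DF = 0.733550, PV = 5.501626
  t = 7.0000: CF_t = 7.500000, DF = 0.696629, PV = 5.224716
  t = 8.0000: CF_t = 7.500000, DF = 0.661566, PV = 4.961743
  t = 9.0000: CF_t = 7.500000, DF = 0.628268, PV = 4.712007
  t = 10.0000: CF_t = 107.500000, DF = 0.596645, PV = 64.139379
Price P = sum_t PV_t = 116.743022

Answer: Price = 116.7430


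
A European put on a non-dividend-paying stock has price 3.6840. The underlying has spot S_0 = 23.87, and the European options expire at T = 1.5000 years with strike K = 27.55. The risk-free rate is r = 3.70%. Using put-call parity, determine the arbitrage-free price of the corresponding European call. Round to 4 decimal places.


Put-call parity: C - P = S_0 * exp(-qT) - K * exp(-rT).
S_0 * exp(-qT) = 23.8700 * 1.00000000 = 23.87000000
K * exp(-rT) = 27.5500 * 0.94601202 = 26.06263125
C = P + S*exp(-qT) - K*exp(-rT)
C = 3.6840 + 23.87000000 - 26.06263125 = 1.4914

Answer: Call price = 1.4914


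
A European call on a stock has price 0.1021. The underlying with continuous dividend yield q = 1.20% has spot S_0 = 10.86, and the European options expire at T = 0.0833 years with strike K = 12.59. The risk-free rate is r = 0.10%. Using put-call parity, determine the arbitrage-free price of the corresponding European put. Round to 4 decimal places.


Put-call parity: C - P = S_0 * exp(-qT) - K * exp(-rT).
S_0 * exp(-qT) = 10.8600 * 0.99900090 = 10.84914977
K * exp(-rT) = 12.5900 * 0.99991670 = 12.58895130
P = C - S*exp(-qT) + K*exp(-rT)
P = 0.1021 - 10.84914977 + 12.58895130 = 1.8419

Answer: Put price = 1.8419


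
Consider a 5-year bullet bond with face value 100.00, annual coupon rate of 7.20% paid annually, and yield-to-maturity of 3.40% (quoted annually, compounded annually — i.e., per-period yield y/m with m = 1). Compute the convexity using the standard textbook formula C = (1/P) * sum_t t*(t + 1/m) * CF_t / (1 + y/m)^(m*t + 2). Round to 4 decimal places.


Coupon per period c = face * coupon_rate / m = 7.200000
Periods per year m = 1; per-period yield y/m = 0.034000
Number of cashflows N = 5
Cashflows (t years, CF_t, discount factor 1/(1+y/m)^(m*t), PV):
  t = 1.0000: CF_t = 7.200000, DF = 0.967118, PV = 6.963250
  t = 2.0000: CF_t = 7.200000, DF = 0.935317, PV = 6.734284
  t = 3.0000: CF_t = 7.200000, DF = 0.904562, PV = 6.512847
  t = 4.0000: CF_t = 7.200000, DF = 0.874818, PV = 6.298692
  t = 5.0000: CF_t = 107.200000, DF = 0.846052, PV = 90.696827
Price P = sum_t PV_t = 117.205899
Convexity numerator sum_t t*(t + 1/m) * CF_t / (1+y/m)^(m*t + 2):
  t = 1.0000: term = 13.025694
  t = 2.0000: term = 37.792149
  t = 3.0000: term = 73.098935
  t = 4.0000: term = 117.825491
  t = 5.0000: term = 2544.909065
Convexity = (1/P) * sum = 2786.651335 / 117.205899 = 23.775692

Answer: Convexity = 23.7757


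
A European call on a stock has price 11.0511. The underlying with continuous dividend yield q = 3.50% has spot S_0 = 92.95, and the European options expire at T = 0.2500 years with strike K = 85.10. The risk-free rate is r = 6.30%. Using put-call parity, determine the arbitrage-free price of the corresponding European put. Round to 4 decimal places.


Put-call parity: C - P = S_0 * exp(-qT) - K * exp(-rT).
S_0 * exp(-qT) = 92.9500 * 0.99128817 = 92.14023539
K * exp(-rT) = 85.1000 * 0.98437338 = 83.77017486
P = C - S*exp(-qT) + K*exp(-rT)
P = 11.0511 - 92.14023539 + 83.77017486 = 2.6810

Answer: Put price = 2.6810


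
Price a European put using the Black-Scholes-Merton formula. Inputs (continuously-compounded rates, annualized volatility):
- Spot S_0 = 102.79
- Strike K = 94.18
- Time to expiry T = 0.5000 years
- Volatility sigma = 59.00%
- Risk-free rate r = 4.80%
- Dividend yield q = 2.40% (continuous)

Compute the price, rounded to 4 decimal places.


d1 = (ln(S/K) + (r - q + 0.5*sigma^2) * T) / (sigma * sqrt(T)) = 0.44704783
d2 = d1 - sigma * sqrt(T) = 0.02985483
exp(-rT) = 0.97628571; exp(-qT) = 0.98807171
P = K * exp(-rT) * N(-d2) - S_0 * exp(-qT) * N(-d1)
N(-d1) = 0.32742026; N(-d2) = 0.48809141
P = 94.1800 * 0.97628571 * 0.48809141 - 102.7900 * 0.98807171 * 0.32742026 = 11.6243

Answer: Price = 11.6243


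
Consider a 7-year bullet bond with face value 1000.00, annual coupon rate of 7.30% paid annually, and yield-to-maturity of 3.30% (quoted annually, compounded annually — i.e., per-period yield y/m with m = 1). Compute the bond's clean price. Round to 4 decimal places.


Answer: Price = 1246.4177

Derivation:
Coupon per period c = face * coupon_rate / m = 73.000000
Periods per year m = 1; per-period yield y/m = 0.033000
Number of cashflows N = 7
Cashflows (t years, CF_t, discount factor 1/(1+y/m)^(m*t), PV):
  t = 1.0000: CF_t = 73.000000, DF = 0.968054, PV = 70.667957
  t = 2.0000: CF_t = 73.000000, DF = 0.937129, PV = 68.410414
  t = 3.0000: CF_t = 73.000000, DF = 0.907192, PV = 66.224989
  t = 4.0000: CF_t = 73.000000, DF = 0.878211, PV = 64.109380
  t = 5.0000: CF_t = 73.000000, DF = 0.850156, PV = 62.061355
  t = 6.0000: CF_t = 73.000000, DF = 0.822997, PV = 60.078756
  t = 7.0000: CF_t = 1073.000000, DF = 0.796705, PV = 854.864872
Price P = sum_t PV_t = 1246.417722


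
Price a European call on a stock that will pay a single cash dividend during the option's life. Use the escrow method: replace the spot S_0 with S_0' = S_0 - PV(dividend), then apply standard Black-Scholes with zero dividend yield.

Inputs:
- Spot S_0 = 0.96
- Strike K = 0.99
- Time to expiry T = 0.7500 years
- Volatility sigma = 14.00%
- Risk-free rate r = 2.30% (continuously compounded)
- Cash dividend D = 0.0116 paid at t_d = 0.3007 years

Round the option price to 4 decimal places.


PV(D) = D * exp(-r * t_d) = 0.0116 * 0.99310776 = 0.01152005
S_0' = S_0 - PV(D) = 0.9600 - 0.01152005 = 0.94847995
d1 = (ln(S_0'/K) + (r + sigma^2/2)*T) / (sigma*sqrt(T)) = -0.15047639
d2 = d1 - sigma*sqrt(T) = -0.27171995
exp(-rT) = 0.98289793
N(d1) = 0.44019439; N(d2) = 0.39291868
C = S_0' * N(d1) - K * exp(-rT) * N(d2) = 0.94847995 * 0.44019439 - 0.9900 * 0.98289793 * 0.39291868 = 0.0352

Answer: Price = 0.0352


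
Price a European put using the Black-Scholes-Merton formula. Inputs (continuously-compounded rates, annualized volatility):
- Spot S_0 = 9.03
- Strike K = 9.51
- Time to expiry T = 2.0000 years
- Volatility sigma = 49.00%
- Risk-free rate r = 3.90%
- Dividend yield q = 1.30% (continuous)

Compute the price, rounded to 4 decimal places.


Answer: Price = 2.3833

Derivation:
d1 = (ln(S/K) + (r - q + 0.5*sigma^2) * T) / (sigma * sqrt(T)) = 0.34678319
d2 = d1 - sigma * sqrt(T) = -0.34618145
exp(-rT) = 0.92496443; exp(-qT) = 0.97433509
P = K * exp(-rT) * N(-d2) - S_0 * exp(-qT) * N(-d1)
N(-d1) = 0.36437710; N(-d2) = 0.63539682
P = 9.5100 * 0.92496443 * 0.63539682 - 9.0300 * 0.97433509 * 0.36437710 = 2.3833


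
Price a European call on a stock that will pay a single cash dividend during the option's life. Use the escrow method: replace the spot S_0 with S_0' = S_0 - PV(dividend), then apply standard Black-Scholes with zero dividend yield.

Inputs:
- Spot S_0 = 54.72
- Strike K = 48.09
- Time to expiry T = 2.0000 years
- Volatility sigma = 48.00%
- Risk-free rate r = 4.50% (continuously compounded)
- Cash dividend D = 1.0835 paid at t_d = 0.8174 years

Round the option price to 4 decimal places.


Answer: Price = 18.3669

Derivation:
PV(D) = D * exp(-r * t_d) = 1.0835 * 0.96388528 = 1.04436970
S_0' = S_0 - PV(D) = 54.7200 - 1.04436970 = 53.67563030
d1 = (ln(S_0'/K) + (r + sigma^2/2)*T) / (sigma*sqrt(T)) = 0.63386942
d2 = d1 - sigma*sqrt(T) = -0.04495309
exp(-rT) = 0.91393119
N(d1) = 0.73691698; N(d2) = 0.48207235
C = S_0' * N(d1) - K * exp(-rT) * N(d2) = 53.67563030 * 0.73691698 - 48.0900 * 0.91393119 * 0.48207235 = 18.3669


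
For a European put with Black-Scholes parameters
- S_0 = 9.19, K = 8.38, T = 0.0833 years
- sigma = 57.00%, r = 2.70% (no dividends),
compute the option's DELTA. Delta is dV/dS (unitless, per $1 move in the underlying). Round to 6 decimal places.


d1 = 0.6567865144; d2 = 0.4922745999
phi(d1) = 0.3215433859; exp(-qT) = 1.0000000000; exp(-rT) = 0.9977534273
N(-d1) = 0.2556590983
Delta = -exp(-qT) * N(-d1) = -1.0000000000 * 0.2556590983 = -0.255659

Answer: Delta = -0.255659


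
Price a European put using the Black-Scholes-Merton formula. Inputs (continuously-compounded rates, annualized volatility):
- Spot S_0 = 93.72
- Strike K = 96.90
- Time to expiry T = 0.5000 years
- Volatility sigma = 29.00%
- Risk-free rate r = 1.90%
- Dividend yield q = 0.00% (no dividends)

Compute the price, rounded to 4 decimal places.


Answer: Price = 8.9302

Derivation:
d1 = (ln(S/K) + (r - q + 0.5*sigma^2) * T) / (sigma * sqrt(T)) = -0.01386371
d2 = d1 - sigma * sqrt(T) = -0.21892467
exp(-rT) = 0.99054498; exp(-qT) = 1.00000000
P = K * exp(-rT) * N(-d2) - S_0 * exp(-qT) * N(-d1)
N(-d1) = 0.50553064; N(-d2) = 0.58664564
P = 96.9000 * 0.99054498 * 0.58664564 - 93.7200 * 1.00000000 * 0.50553064 = 8.9302


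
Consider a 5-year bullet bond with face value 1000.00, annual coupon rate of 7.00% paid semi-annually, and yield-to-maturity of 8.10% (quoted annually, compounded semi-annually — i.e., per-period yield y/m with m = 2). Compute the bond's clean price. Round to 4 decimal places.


Answer: Price = 955.5009

Derivation:
Coupon per period c = face * coupon_rate / m = 35.000000
Periods per year m = 2; per-period yield y/m = 0.040500
Number of cashflows N = 10
Cashflows (t years, CF_t, discount factor 1/(1+y/m)^(m*t), PV):
  t = 0.5000: CF_t = 35.000000, DF = 0.961076, PV = 33.637674
  t = 1.0000: CF_t = 35.000000, DF = 0.923668, PV = 32.328375
  t = 1.5000: CF_t = 35.000000, DF = 0.887715, PV = 31.070038
  t = 2.0000: CF_t = 35.000000, DF = 0.853162, PV = 29.860681
  t = 2.5000: CF_t = 35.000000, DF = 0.819954, PV = 28.698396
  t = 3.0000: CF_t = 35.000000, DF = 0.788039, PV = 27.581351
  t = 3.5000: CF_t = 35.000000, DF = 0.757365, PV = 26.507786
  t = 4.0000: CF_t = 35.000000, DF = 0.727886, PV = 25.476007
  t = 4.5000: CF_t = 35.000000, DF = 0.699554, PV = 24.484390
  t = 5.0000: CF_t = 1035.000000, DF = 0.672325, PV = 695.856205
Price P = sum_t PV_t = 955.500904


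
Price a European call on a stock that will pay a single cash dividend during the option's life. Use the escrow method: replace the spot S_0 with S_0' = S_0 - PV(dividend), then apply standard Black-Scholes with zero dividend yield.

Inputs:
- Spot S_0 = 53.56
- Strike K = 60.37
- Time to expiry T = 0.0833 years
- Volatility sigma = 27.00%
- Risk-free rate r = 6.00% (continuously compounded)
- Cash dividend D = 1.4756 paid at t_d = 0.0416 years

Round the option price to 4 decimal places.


PV(D) = D * exp(-r * t_d) = 1.4756 * 0.99750711 = 1.47192150
S_0' = S_0 - PV(D) = 53.5600 - 1.47192150 = 52.08807850
d1 = (ln(S_0'/K) + (r + sigma^2/2)*T) / (sigma*sqrt(T)) = -1.79042499
d2 = d1 - sigma*sqrt(T) = -1.86835169
exp(-rT) = 0.99501447
N(d1) = 0.03669281; N(d2) = 0.03085653
C = S_0' * N(d1) - K * exp(-rT) * N(d2) = 52.08807850 * 0.03669281 - 60.3700 * 0.99501447 * 0.03085653 = 0.0577

Answer: Price = 0.0577


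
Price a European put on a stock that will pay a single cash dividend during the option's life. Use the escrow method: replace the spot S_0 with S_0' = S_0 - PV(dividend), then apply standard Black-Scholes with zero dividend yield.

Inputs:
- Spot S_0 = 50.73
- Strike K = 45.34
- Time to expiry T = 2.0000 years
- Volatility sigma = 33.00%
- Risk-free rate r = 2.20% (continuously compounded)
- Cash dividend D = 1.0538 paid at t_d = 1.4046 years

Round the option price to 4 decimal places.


PV(D) = D * exp(-r * t_d) = 1.0538 * 0.96957136 = 1.02173430
S_0' = S_0 - PV(D) = 50.7300 - 1.02173430 = 49.70826570
d1 = (ln(S_0'/K) + (r + sigma^2/2)*T) / (sigma*sqrt(T)) = 0.52471949
d2 = d1 - sigma*sqrt(T) = 0.05802901
exp(-rT) = 0.95695396
N(-d1) = 0.29988910; N(-d2) = 0.47686276
P = K * exp(-rT) * N(-d2) - S_0' * N(-d1) = 45.3400 * 0.95695396 * 0.47686276 - 49.70826570 * 0.29988910 = 5.7833

Answer: Price = 5.7833


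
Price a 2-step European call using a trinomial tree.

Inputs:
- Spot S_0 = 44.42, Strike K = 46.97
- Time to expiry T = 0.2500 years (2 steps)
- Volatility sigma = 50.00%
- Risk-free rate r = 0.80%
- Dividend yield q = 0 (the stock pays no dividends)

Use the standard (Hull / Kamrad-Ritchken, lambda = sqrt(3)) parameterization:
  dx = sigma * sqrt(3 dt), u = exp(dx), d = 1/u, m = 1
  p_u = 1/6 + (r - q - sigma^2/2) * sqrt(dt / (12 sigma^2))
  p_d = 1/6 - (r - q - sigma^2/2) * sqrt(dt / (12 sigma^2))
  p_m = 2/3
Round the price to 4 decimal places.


dt = T/N = 0.125000; dx = sigma*sqrt(3*dt) = 0.306186
u = exp(dx) = 1.358235; d = 1/u = 0.736250
p_u = 0.142784, p_m = 0.666667, p_d = 0.190549
Discount per step: exp(-r*dt) = 0.999000
Stock lattice S(k, j) with j the centered position index:
  k=0: S(0,+0) = 44.4200
  k=1: S(1,-1) = 32.7042; S(1,+0) = 44.4200; S(1,+1) = 60.3328
  k=2: S(2,-2) = 24.0785; S(2,-1) = 32.7042; S(2,+0) = 44.4200; S(2,+1) = 60.3328; S(2,+2) = 81.9461
Terminal payoffs V(N, j) = max(S_T - K, 0):
  V(2,-2) = 0.000000; V(2,-1) = 0.000000; V(2,+0) = 0.000000; V(2,+1) = 13.362808; V(2,+2) = 34.976144
Backward induction: V(k, j) = exp(-r*dt) * [p_u * V(k+1, j+1) + p_m * V(k+1, j) + p_d * V(k+1, j-1)]
  V(1,-1) = exp(-r*dt) * [p_u*0.000000 + p_m*0.000000 + p_d*0.000000] = 0.000000
  V(1,+0) = exp(-r*dt) * [p_u*13.362808 + p_m*0.000000 + p_d*0.000000] = 1.906090
  V(1,+1) = exp(-r*dt) * [p_u*34.976144 + p_m*13.362808 + p_d*0.000000] = 13.888682
  V(0,+0) = exp(-r*dt) * [p_u*13.888682 + p_m*1.906090 + p_d*0.000000] = 3.250558

Answer: Price = V(0,0) = 3.2506


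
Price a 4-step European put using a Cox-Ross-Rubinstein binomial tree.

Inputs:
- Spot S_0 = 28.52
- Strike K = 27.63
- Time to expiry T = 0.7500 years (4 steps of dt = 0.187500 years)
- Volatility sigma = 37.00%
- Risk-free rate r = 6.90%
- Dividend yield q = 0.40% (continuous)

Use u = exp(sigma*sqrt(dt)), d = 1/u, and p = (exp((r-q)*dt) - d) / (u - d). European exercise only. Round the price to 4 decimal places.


Answer: Price = V(0,0) = 2.4164

Derivation:
dt = T/N = 0.187500
u = exp(sigma*sqrt(dt)) = 1.173763; d = 1/u = 0.851961
p = (exp((r-q)*dt) - d) / (u - d) = 0.498136
Discount per step: exp(-r*dt) = 0.987146
Stock lattice S(k, i) with i counting down-moves:
  k=0: S(0,0) = 28.5200
  k=1: S(1,0) = 33.4757; S(1,1) = 24.2979
  k=2: S(2,0) = 39.2926; S(2,1) = 28.5200; S(2,2) = 20.7009
  k=3: S(3,0) = 46.1201; S(3,1) = 33.4757; S(3,2) = 24.2979; S(3,3) = 17.6363
  k=4: S(4,0) = 54.1341; S(4,1) = 39.2926; S(4,2) = 28.5200; S(4,3) = 20.7009; S(4,4) = 15.0255
Terminal payoffs V(N, i) = max(K - S_T, 0):
  V(4,0) = 0.000000; V(4,1) = 0.000000; V(4,2) = 0.000000; V(4,3) = 6.929120; V(4,4) = 12.604529
Backward induction: V(k, i) = exp(-r*dt) * [p * V(k+1, i) + (1-p) * V(k+1, i+1)].
  V(3,0) = exp(-r*dt) * [p*0.000000 + (1-p)*0.000000] = 0.000000
  V(3,1) = exp(-r*dt) * [p*0.000000 + (1-p)*0.000000] = 0.000000
  V(3,2) = exp(-r*dt) * [p*0.000000 + (1-p)*6.929120] = 3.432775
  V(3,3) = exp(-r*dt) * [p*6.929120 + (1-p)*12.604529] = 9.651722
  V(2,0) = exp(-r*dt) * [p*0.000000 + (1-p)*0.000000] = 0.000000
  V(2,1) = exp(-r*dt) * [p*0.000000 + (1-p)*3.432775] = 1.700640
  V(2,2) = exp(-r*dt) * [p*3.432775 + (1-p)*9.651722] = 6.469595
  V(1,0) = exp(-r*dt) * [p*0.000000 + (1-p)*1.700640] = 0.842519
  V(1,1) = exp(-r*dt) * [p*1.700640 + (1-p)*6.469595] = 4.041381
  V(0,0) = exp(-r*dt) * [p*0.842519 + (1-p)*4.041381] = 2.416446


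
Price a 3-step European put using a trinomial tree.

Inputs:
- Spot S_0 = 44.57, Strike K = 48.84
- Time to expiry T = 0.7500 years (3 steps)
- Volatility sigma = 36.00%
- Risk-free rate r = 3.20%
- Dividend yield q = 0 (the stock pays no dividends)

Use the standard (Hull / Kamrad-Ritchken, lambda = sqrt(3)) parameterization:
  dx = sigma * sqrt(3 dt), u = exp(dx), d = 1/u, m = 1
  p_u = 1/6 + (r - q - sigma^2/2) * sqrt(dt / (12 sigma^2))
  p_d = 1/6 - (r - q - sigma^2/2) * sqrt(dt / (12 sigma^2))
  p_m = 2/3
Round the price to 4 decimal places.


dt = T/N = 0.250000; dx = sigma*sqrt(3*dt) = 0.311769
u = exp(dx) = 1.365839; d = 1/u = 0.732151
p_u = 0.153516, p_m = 0.666667, p_d = 0.179817
Discount per step: exp(-r*dt) = 0.992032
Stock lattice S(k, j) with j the centered position index:
  k=0: S(0,+0) = 44.5700
  k=1: S(1,-1) = 32.6319; S(1,+0) = 44.5700; S(1,+1) = 60.8755
  k=2: S(2,-2) = 23.8915; S(2,-1) = 32.6319; S(2,+0) = 44.5700; S(2,+1) = 60.8755; S(2,+2) = 83.1461
  k=3: S(3,-3) = 17.4922; S(3,-2) = 23.8915; S(3,-1) = 32.6319; S(3,+0) = 44.5700; S(3,+1) = 60.8755; S(3,+2) = 83.1461; S(3,+3) = 113.5642
Terminal payoffs V(N, j) = max(K - S_T, 0):
  V(3,-3) = 31.347827; V(3,-2) = 24.948501; V(3,-1) = 16.208051; V(3,+0) = 4.270000; V(3,+1) = 0.000000; V(3,+2) = 0.000000; V(3,+3) = 0.000000
Backward induction: V(k, j) = exp(-r*dt) * [p_u * V(k+1, j+1) + p_m * V(k+1, j) + p_d * V(k+1, j-1)]
  V(2,-2) = exp(-r*dt) * [p_u*16.208051 + p_m*24.948501 + p_d*31.347827] = 24.560144
  V(2,-1) = exp(-r*dt) * [p_u*4.270000 + p_m*16.208051 + p_d*24.948501] = 15.819988
  V(2,+0) = exp(-r*dt) * [p_u*0.000000 + p_m*4.270000 + p_d*16.208051] = 5.715251
  V(2,+1) = exp(-r*dt) * [p_u*0.000000 + p_m*0.000000 + p_d*4.270000] = 0.761702
  V(2,+2) = exp(-r*dt) * [p_u*0.000000 + p_m*0.000000 + p_d*0.000000] = 0.000000
  V(1,-1) = exp(-r*dt) * [p_u*5.715251 + p_m*15.819988 + p_d*24.560144] = 15.714165
  V(1,+0) = exp(-r*dt) * [p_u*0.761702 + p_m*5.715251 + p_d*15.819988] = 6.717852
  V(1,+1) = exp(-r*dt) * [p_u*0.000000 + p_m*0.761702 + p_d*5.715251] = 1.523268
  V(0,+0) = exp(-r*dt) * [p_u*1.523268 + p_m*6.717852 + p_d*15.714165] = 7.478030

Answer: Price = V(0,0) = 7.4780


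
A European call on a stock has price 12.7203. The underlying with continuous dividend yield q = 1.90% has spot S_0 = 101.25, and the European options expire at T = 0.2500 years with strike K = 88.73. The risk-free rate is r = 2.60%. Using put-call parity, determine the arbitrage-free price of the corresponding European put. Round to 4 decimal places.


Put-call parity: C - P = S_0 * exp(-qT) - K * exp(-rT).
S_0 * exp(-qT) = 101.2500 * 0.99526126 = 100.77020292
K * exp(-rT) = 88.7300 * 0.99352108 = 88.15512537
P = C - S*exp(-qT) + K*exp(-rT)
P = 12.7203 - 100.77020292 + 88.15512537 = 0.1052

Answer: Put price = 0.1052


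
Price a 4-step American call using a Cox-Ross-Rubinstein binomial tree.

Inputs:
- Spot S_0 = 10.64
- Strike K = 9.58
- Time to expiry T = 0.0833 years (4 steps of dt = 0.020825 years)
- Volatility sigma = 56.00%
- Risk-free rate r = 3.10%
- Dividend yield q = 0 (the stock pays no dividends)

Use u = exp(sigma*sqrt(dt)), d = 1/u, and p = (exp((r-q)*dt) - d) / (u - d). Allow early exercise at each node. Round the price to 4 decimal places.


Answer: Price = V(0,0) = 1.3579

Derivation:
dt = T/N = 0.020825
u = exp(sigma*sqrt(dt)) = 1.084168; d = 1/u = 0.922366
p = (exp((r-q)*dt) - d) / (u - d) = 0.483799
Discount per step: exp(-r*dt) = 0.999355
Stock lattice S(k, i) with i counting down-moves:
  k=0: S(0,0) = 10.6400
  k=1: S(1,0) = 11.5355; S(1,1) = 9.8140
  k=2: S(2,0) = 12.5065; S(2,1) = 10.6400; S(2,2) = 9.0521
  k=3: S(3,0) = 13.5591; S(3,1) = 11.5355; S(3,2) = 9.8140; S(3,3) = 8.3493
  k=4: S(4,0) = 14.7004; S(4,1) = 12.5065; S(4,2) = 10.6400; S(4,3) = 9.0521; S(4,4) = 7.7011
Terminal payoffs V(N, i) = max(S_T - K, 0):
  V(4,0) = 5.120360; V(4,1) = 2.926471; V(4,2) = 1.060000; V(4,3) = 0.000000; V(4,4) = 0.000000
Backward induction: V(k, i) = exp(-r*dt) * [p * V(k+1, i) + (1-p) * V(k+1, i+1)]; then take max(V_cont, immediate exercise) for American.
  V(3,0) = exp(-r*dt) * [p*5.120360 + (1-p)*2.926471] = 3.985299; exercise = 3.979116; V(3,0) = max -> 3.985299
  V(3,1) = exp(-r*dt) * [p*2.926471 + (1-p)*1.060000] = 1.961730; exercise = 1.955547; V(3,1) = max -> 1.961730
  V(3,2) = exp(-r*dt) * [p*1.060000 + (1-p)*0.000000] = 0.512496; exercise = 0.233977; V(3,2) = max -> 0.512496
  V(3,3) = exp(-r*dt) * [p*0.000000 + (1-p)*0.000000] = 0.000000; exercise = 0.000000; V(3,3) = max -> 0.000000
  V(2,0) = exp(-r*dt) * [p*3.985299 + (1-p)*1.961730] = 2.938833; exercise = 2.926471; V(2,0) = max -> 2.938833
  V(2,1) = exp(-r*dt) * [p*1.961730 + (1-p)*0.512496] = 1.212851; exercise = 1.060000; V(2,1) = max -> 1.212851
  V(2,2) = exp(-r*dt) * [p*0.512496 + (1-p)*0.000000] = 0.247785; exercise = 0.000000; V(2,2) = max -> 0.247785
  V(1,0) = exp(-r*dt) * [p*2.938833 + (1-p)*1.212851] = 2.046557; exercise = 1.955547; V(1,0) = max -> 2.046557
  V(1,1) = exp(-r*dt) * [p*1.212851 + (1-p)*0.247785] = 0.714222; exercise = 0.233977; V(1,1) = max -> 0.714222
  V(0,0) = exp(-r*dt) * [p*2.046557 + (1-p)*0.714222] = 1.357927; exercise = 1.060000; V(0,0) = max -> 1.357927


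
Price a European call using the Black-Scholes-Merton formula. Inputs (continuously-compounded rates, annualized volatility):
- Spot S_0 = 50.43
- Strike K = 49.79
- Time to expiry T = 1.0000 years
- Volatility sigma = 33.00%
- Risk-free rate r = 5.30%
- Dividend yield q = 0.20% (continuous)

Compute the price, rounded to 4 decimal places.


d1 = (ln(S/K) + (r - q + 0.5*sigma^2) * T) / (sigma * sqrt(T)) = 0.35824871
d2 = d1 - sigma * sqrt(T) = 0.02824871
exp(-rT) = 0.94838001; exp(-qT) = 0.99800200
C = S_0 * exp(-qT) * N(d1) - K * exp(-rT) * N(d2)
N(d1) = 0.63992140; N(d2) = 0.51126811
C = 50.4300 * 0.99800200 * 0.63992140 - 49.7900 * 0.94838001 * 0.51126811 = 8.0648

Answer: Price = 8.0648


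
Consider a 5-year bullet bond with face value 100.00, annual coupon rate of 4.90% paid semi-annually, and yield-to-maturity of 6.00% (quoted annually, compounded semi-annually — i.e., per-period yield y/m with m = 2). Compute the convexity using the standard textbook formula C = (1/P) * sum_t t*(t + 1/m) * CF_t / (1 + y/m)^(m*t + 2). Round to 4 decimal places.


Answer: Convexity = 22.3612

Derivation:
Coupon per period c = face * coupon_rate / m = 2.450000
Periods per year m = 2; per-period yield y/m = 0.030000
Number of cashflows N = 10
Cashflows (t years, CF_t, discount factor 1/(1+y/m)^(m*t), PV):
  t = 0.5000: CF_t = 2.450000, DF = 0.970874, PV = 2.378641
  t = 1.0000: CF_t = 2.450000, DF = 0.942596, PV = 2.309360
  t = 1.5000: CF_t = 2.450000, DF = 0.915142, PV = 2.242097
  t = 2.0000: CF_t = 2.450000, DF = 0.888487, PV = 2.176793
  t = 2.5000: CF_t = 2.450000, DF = 0.862609, PV = 2.113392
  t = 3.0000: CF_t = 2.450000, DF = 0.837484, PV = 2.051836
  t = 3.5000: CF_t = 2.450000, DF = 0.813092, PV = 1.992074
  t = 4.0000: CF_t = 2.450000, DF = 0.789409, PV = 1.934053
  t = 4.5000: CF_t = 2.450000, DF = 0.766417, PV = 1.877721
  t = 5.0000: CF_t = 102.450000, DF = 0.744094, PV = 76.232422
Price P = sum_t PV_t = 95.308388
Convexity numerator sum_t t*(t + 1/m) * CF_t / (1+y/m)^(m*t + 2):
  t = 0.5000: term = 1.121049
  t = 1.0000: term = 3.265190
  t = 1.5000: term = 6.340175
  t = 2.0000: term = 10.259182
  t = 2.5000: term = 14.940557
  t = 3.0000: term = 20.307553
  t = 3.5000: term = 26.288094
  t = 4.0000: term = 32.814542
  t = 4.5000: term = 39.823473
  t = 5.0000: term = 1976.050140
Convexity = (1/P) * sum = 2131.209953 / 95.308388 = 22.361200


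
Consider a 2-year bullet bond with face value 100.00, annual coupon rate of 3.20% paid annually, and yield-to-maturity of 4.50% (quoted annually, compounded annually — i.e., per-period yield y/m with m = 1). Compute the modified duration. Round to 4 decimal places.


Answer: Modified duration = 1.8838

Derivation:
Coupon per period c = face * coupon_rate / m = 3.200000
Periods per year m = 1; per-period yield y/m = 0.045000
Number of cashflows N = 2
Cashflows (t years, CF_t, discount factor 1/(1+y/m)^(m*t), PV):
  t = 1.0000: CF_t = 3.200000, DF = 0.956938, PV = 3.062201
  t = 2.0000: CF_t = 103.200000, DF = 0.915730, PV = 94.503331
Price P = sum_t PV_t = 97.565532
First compute Macaulay numerator sum_t t * PV_t:
  t * PV_t at t = 1.0000: 3.062201
  t * PV_t at t = 2.0000: 189.006662
Macaulay duration D = 192.068863 / 97.565532 = 1.968614
Modified duration = D / (1 + y/m) = 1.968614 / (1 + 0.045000) = 1.883841


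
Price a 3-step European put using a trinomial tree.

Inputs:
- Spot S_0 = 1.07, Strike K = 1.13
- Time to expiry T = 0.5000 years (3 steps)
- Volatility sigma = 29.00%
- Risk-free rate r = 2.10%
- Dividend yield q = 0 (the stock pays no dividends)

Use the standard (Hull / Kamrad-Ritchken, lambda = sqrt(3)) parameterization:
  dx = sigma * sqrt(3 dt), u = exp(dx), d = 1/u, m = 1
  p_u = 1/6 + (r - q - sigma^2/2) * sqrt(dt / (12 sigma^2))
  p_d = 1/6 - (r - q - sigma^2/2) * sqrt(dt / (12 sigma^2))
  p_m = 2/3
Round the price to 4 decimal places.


dt = T/N = 0.166667; dx = sigma*sqrt(3*dt) = 0.205061
u = exp(dx) = 1.227600; d = 1/u = 0.814598
p_u = 0.158112, p_m = 0.666667, p_d = 0.175221
Discount per step: exp(-r*dt) = 0.996506
Stock lattice S(k, j) with j the centered position index:
  k=0: S(0,+0) = 1.0700
  k=1: S(1,-1) = 0.8716; S(1,+0) = 1.0700; S(1,+1) = 1.3135
  k=2: S(2,-2) = 0.7100; S(2,-1) = 0.8716; S(2,+0) = 1.0700; S(2,+1) = 1.3135; S(2,+2) = 1.6125
  k=3: S(3,-3) = 0.5784; S(3,-2) = 0.7100; S(3,-1) = 0.8716; S(3,+0) = 1.0700; S(3,+1) = 1.3135; S(3,+2) = 1.6125; S(3,+3) = 1.9795
Terminal payoffs V(N, j) = max(K - S_T, 0):
  V(3,-3) = 0.551620; V(3,-2) = 0.419981; V(3,-1) = 0.258381; V(3,+0) = 0.060000; V(3,+1) = 0.000000; V(3,+2) = 0.000000; V(3,+3) = 0.000000
Backward induction: V(k, j) = exp(-r*dt) * [p_u * V(k+1, j+1) + p_m * V(k+1, j) + p_d * V(k+1, j-1)]
  V(2,-2) = exp(-r*dt) * [p_u*0.258381 + p_m*0.419981 + p_d*0.551620] = 0.416037
  V(2,-1) = exp(-r*dt) * [p_u*0.060000 + p_m*0.258381 + p_d*0.419981] = 0.254438
  V(2,+0) = exp(-r*dt) * [p_u*0.000000 + p_m*0.060000 + p_d*0.258381] = 0.084976
  V(2,+1) = exp(-r*dt) * [p_u*0.000000 + p_m*0.000000 + p_d*0.060000] = 0.010477
  V(2,+2) = exp(-r*dt) * [p_u*0.000000 + p_m*0.000000 + p_d*0.000000] = 0.000000
  V(1,-1) = exp(-r*dt) * [p_u*0.084976 + p_m*0.254438 + p_d*0.416037] = 0.255065
  V(1,+0) = exp(-r*dt) * [p_u*0.010477 + p_m*0.084976 + p_d*0.254438] = 0.102530
  V(1,+1) = exp(-r*dt) * [p_u*0.000000 + p_m*0.010477 + p_d*0.084976] = 0.021797
  V(0,+0) = exp(-r*dt) * [p_u*0.021797 + p_m*0.102530 + p_d*0.255065] = 0.116086

Answer: Price = V(0,0) = 0.1161


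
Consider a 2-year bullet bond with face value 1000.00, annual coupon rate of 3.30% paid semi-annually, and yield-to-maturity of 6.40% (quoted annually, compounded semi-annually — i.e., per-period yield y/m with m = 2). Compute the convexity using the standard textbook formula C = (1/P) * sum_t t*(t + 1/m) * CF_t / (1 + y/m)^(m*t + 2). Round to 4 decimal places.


Coupon per period c = face * coupon_rate / m = 16.500000
Periods per year m = 2; per-period yield y/m = 0.032000
Number of cashflows N = 4
Cashflows (t years, CF_t, discount factor 1/(1+y/m)^(m*t), PV):
  t = 0.5000: CF_t = 16.500000, DF = 0.968992, PV = 15.988372
  t = 1.0000: CF_t = 16.500000, DF = 0.938946, PV = 15.492609
  t = 1.5000: CF_t = 16.500000, DF = 0.909831, PV = 15.012218
  t = 2.0000: CF_t = 1016.500000, DF = 0.881620, PV = 896.166270
Price P = sum_t PV_t = 942.659468
Convexity numerator sum_t t*(t + 1/m) * CF_t / (1+y/m)^(m*t + 2):
  t = 0.5000: term = 7.506109
  t = 1.0000: term = 21.820084
  t = 1.5000: term = 42.286984
  t = 2.0000: term = 4207.258568
Convexity = (1/P) * sum = 4278.871745 / 942.659468 = 4.539149

Answer: Convexity = 4.5391


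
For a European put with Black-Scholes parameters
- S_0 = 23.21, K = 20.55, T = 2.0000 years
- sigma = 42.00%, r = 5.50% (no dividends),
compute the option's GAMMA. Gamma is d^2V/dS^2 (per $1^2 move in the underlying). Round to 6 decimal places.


Answer: Gamma = 0.022853

Derivation:
d1 = 0.6871095983; d2 = 0.0931399021
phi(d1) = 0.3150580620; exp(-qT) = 1.0000000000; exp(-rT) = 0.8958341353
Gamma = exp(-qT) * phi(d1) / (S * sigma * sqrt(T)) = 1.0000000000 * 0.3150580620 / (23.2100 * 0.4200 * 1.4142135624) = 0.022853


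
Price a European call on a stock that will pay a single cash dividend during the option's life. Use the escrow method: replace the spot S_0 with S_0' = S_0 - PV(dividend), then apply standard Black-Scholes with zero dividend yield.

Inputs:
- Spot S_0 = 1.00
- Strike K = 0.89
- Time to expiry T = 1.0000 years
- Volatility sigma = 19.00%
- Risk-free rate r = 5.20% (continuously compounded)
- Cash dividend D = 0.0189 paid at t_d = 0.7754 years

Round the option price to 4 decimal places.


PV(D) = D * exp(-r * t_d) = 0.0189 * 0.96048127 = 0.01815310
S_0' = S_0 - PV(D) = 1.0000 - 0.01815310 = 0.98184690
d1 = (ln(S_0'/K) + (r + sigma^2/2)*T) / (sigma*sqrt(T)) = 0.88559964
d2 = d1 - sigma*sqrt(T) = 0.69559964
exp(-rT) = 0.94932887
N(d1) = 0.81208335; N(d2) = 0.75666020
C = S_0' * N(d1) - K * exp(-rT) * N(d2) = 0.98184690 * 0.81208335 - 0.8900 * 0.94932887 * 0.75666020 = 0.1580

Answer: Price = 0.1580


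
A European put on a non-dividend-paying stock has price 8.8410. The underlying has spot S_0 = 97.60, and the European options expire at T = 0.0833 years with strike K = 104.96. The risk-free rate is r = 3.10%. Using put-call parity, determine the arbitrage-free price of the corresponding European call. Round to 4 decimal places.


Put-call parity: C - P = S_0 * exp(-qT) - K * exp(-rT).
S_0 * exp(-qT) = 97.6000 * 1.00000000 = 97.60000000
K * exp(-rT) = 104.9600 * 0.99742103 = 104.68931144
C = P + S*exp(-qT) - K*exp(-rT)
C = 8.8410 + 97.60000000 - 104.68931144 = 1.7517

Answer: Call price = 1.7517


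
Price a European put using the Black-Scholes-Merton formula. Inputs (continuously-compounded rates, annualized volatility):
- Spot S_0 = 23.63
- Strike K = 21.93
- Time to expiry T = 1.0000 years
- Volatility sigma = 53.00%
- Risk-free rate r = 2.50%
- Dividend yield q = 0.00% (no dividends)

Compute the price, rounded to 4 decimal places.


Answer: Price = 3.6644

Derivation:
d1 = (ln(S/K) + (r - q + 0.5*sigma^2) * T) / (sigma * sqrt(T)) = 0.45304062
d2 = d1 - sigma * sqrt(T) = -0.07695938
exp(-rT) = 0.97530991; exp(-qT) = 1.00000000
P = K * exp(-rT) * N(-d2) - S_0 * exp(-qT) * N(-d1)
N(-d1) = 0.32525975; N(-d2) = 0.53067207
P = 21.9300 * 0.97530991 * 0.53067207 - 23.6300 * 1.00000000 * 0.32525975 = 3.6644


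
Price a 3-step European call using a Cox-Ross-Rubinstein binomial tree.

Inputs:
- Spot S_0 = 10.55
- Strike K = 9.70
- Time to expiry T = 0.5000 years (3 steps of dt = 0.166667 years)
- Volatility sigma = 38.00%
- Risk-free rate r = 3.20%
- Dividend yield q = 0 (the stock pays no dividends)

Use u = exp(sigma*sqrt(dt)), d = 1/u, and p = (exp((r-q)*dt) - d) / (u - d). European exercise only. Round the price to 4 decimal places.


dt = T/N = 0.166667
u = exp(sigma*sqrt(dt)) = 1.167815; d = 1/u = 0.856300
p = (exp((r-q)*dt) - d) / (u - d) = 0.478460
Discount per step: exp(-r*dt) = 0.994681
Stock lattice S(k, i) with i counting down-moves:
  k=0: S(0,0) = 10.5500
  k=1: S(1,0) = 12.3204; S(1,1) = 9.0340
  k=2: S(2,0) = 14.3880; S(2,1) = 10.5500; S(2,2) = 7.7358
  k=3: S(3,0) = 16.8025; S(3,1) = 12.3204; S(3,2) = 9.0340; S(3,3) = 6.6242
Terminal payoffs V(N, i) = max(S_T - K, 0):
  V(3,0) = 7.102521; V(3,1) = 2.620447; V(3,2) = 0.000000; V(3,3) = 0.000000
Backward induction: V(k, i) = exp(-r*dt) * [p * V(k+1, i) + (1-p) * V(k+1, i+1)].
  V(2,0) = exp(-r*dt) * [p*7.102521 + (1-p)*2.620447] = 4.739596
  V(2,1) = exp(-r*dt) * [p*2.620447 + (1-p)*0.000000] = 1.247111
  V(2,2) = exp(-r*dt) * [p*0.000000 + (1-p)*0.000000] = 0.000000
  V(1,0) = exp(-r*dt) * [p*4.739596 + (1-p)*1.247111] = 2.902605
  V(1,1) = exp(-r*dt) * [p*1.247111 + (1-p)*0.000000] = 0.593519
  V(0,0) = exp(-r*dt) * [p*2.902605 + (1-p)*0.593519] = 1.689292

Answer: Price = V(0,0) = 1.6893


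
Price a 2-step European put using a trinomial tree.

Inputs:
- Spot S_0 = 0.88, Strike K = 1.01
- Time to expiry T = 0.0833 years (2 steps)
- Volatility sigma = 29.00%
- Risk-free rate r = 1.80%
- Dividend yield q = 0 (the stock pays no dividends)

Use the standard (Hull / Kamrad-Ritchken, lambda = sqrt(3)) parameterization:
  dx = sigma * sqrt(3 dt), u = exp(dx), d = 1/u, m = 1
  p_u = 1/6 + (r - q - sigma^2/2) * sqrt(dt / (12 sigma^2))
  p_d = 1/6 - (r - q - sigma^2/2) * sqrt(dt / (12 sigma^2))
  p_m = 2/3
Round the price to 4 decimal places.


Answer: Price = V(0,0) = 0.1303

Derivation:
dt = T/N = 0.041650; dx = sigma*sqrt(3*dt) = 0.102510
u = exp(dx) = 1.107948; d = 1/u = 0.902569
p_u = 0.161781, p_m = 0.666667, p_d = 0.171552
Discount per step: exp(-r*dt) = 0.999251
Stock lattice S(k, j) with j the centered position index:
  k=0: S(0,+0) = 0.8800
  k=1: S(1,-1) = 0.7943; S(1,+0) = 0.8800; S(1,+1) = 0.9750
  k=2: S(2,-2) = 0.7169; S(2,-1) = 0.7943; S(2,+0) = 0.8800; S(2,+1) = 0.9750; S(2,+2) = 1.0802
Terminal payoffs V(N, j) = max(K - S_T, 0):
  V(2,-2) = 0.293125; V(2,-1) = 0.215739; V(2,+0) = 0.130000; V(2,+1) = 0.035005; V(2,+2) = 0.000000
Backward induction: V(k, j) = exp(-r*dt) * [p_u * V(k+1, j+1) + p_m * V(k+1, j) + p_d * V(k+1, j-1)]
  V(1,-1) = exp(-r*dt) * [p_u*0.130000 + p_m*0.215739 + p_d*0.293125] = 0.214983
  V(1,+0) = exp(-r*dt) * [p_u*0.035005 + p_m*0.130000 + p_d*0.215739] = 0.129244
  V(1,+1) = exp(-r*dt) * [p_u*0.000000 + p_m*0.035005 + p_d*0.130000] = 0.045605
  V(0,+0) = exp(-r*dt) * [p_u*0.045605 + p_m*0.129244 + p_d*0.214983] = 0.130323


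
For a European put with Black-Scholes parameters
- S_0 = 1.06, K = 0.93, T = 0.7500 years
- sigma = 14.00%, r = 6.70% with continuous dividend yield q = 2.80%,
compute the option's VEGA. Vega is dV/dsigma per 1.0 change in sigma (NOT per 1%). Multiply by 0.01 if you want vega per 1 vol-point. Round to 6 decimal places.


d1 = 1.3810185527; d2 = 1.2597749961
phi(d1) = 0.1537319689; exp(-qT) = 0.9792189646; exp(-rT) = 0.9509916469
Vega = S * exp(-qT) * phi(d1) * sqrt(T) = 1.0600 * 0.9792189646 * 0.1537319689 * 0.8660254038 = 0.138191

Answer: Vega = 0.138191


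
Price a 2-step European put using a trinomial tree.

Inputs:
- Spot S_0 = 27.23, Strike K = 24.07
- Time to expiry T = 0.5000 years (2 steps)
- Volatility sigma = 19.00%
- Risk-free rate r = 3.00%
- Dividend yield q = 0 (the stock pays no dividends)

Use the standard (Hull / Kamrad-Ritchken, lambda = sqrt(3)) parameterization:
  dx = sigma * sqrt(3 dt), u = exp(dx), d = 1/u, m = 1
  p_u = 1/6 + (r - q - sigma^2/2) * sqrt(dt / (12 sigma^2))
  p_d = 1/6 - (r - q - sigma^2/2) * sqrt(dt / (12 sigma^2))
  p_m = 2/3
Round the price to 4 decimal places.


dt = T/N = 0.250000; dx = sigma*sqrt(3*dt) = 0.164545
u = exp(dx) = 1.178856; d = 1/u = 0.848280
p_u = 0.175745, p_m = 0.666667, p_d = 0.157589
Discount per step: exp(-r*dt) = 0.992528
Stock lattice S(k, j) with j the centered position index:
  k=0: S(0,+0) = 27.2300
  k=1: S(1,-1) = 23.0987; S(1,+0) = 27.2300; S(1,+1) = 32.1003
  k=2: S(2,-2) = 19.5941; S(2,-1) = 23.0987; S(2,+0) = 27.2300; S(2,+1) = 32.1003; S(2,+2) = 37.8416
Terminal payoffs V(N, j) = max(K - S_T, 0):
  V(2,-2) = 4.475877; V(2,-1) = 0.971343; V(2,+0) = 0.000000; V(2,+1) = 0.000000; V(2,+2) = 0.000000
Backward induction: V(k, j) = exp(-r*dt) * [p_u * V(k+1, j+1) + p_m * V(k+1, j) + p_d * V(k+1, j-1)]
  V(1,-1) = exp(-r*dt) * [p_u*0.000000 + p_m*0.971343 + p_d*4.475877] = 1.342800
  V(1,+0) = exp(-r*dt) * [p_u*0.000000 + p_m*0.000000 + p_d*0.971343] = 0.151929
  V(1,+1) = exp(-r*dt) * [p_u*0.000000 + p_m*0.000000 + p_d*0.000000] = 0.000000
  V(0,+0) = exp(-r*dt) * [p_u*0.000000 + p_m*0.151929 + p_d*1.342800] = 0.310558

Answer: Price = V(0,0) = 0.3106


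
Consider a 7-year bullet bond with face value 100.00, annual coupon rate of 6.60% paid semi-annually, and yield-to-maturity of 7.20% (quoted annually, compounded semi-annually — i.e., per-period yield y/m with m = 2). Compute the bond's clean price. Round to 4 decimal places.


Answer: Price = 96.7457

Derivation:
Coupon per period c = face * coupon_rate / m = 3.300000
Periods per year m = 2; per-period yield y/m = 0.036000
Number of cashflows N = 14
Cashflows (t years, CF_t, discount factor 1/(1+y/m)^(m*t), PV):
  t = 0.5000: CF_t = 3.300000, DF = 0.965251, PV = 3.185328
  t = 1.0000: CF_t = 3.300000, DF = 0.931709, PV = 3.074641
  t = 1.5000: CF_t = 3.300000, DF = 0.899333, PV = 2.967800
  t = 2.0000: CF_t = 3.300000, DF = 0.868082, PV = 2.864672
  t = 2.5000: CF_t = 3.300000, DF = 0.837917, PV = 2.765128
  t = 3.0000: CF_t = 3.300000, DF = 0.808801, PV = 2.669042
  t = 3.5000: CF_t = 3.300000, DF = 0.780696, PV = 2.576295
  t = 4.0000: CF_t = 3.300000, DF = 0.753567, PV = 2.486772
  t = 4.5000: CF_t = 3.300000, DF = 0.727381, PV = 2.400359
  t = 5.0000: CF_t = 3.300000, DF = 0.702106, PV = 2.316949
  t = 5.5000: CF_t = 3.300000, DF = 0.677708, PV = 2.236437
  t = 6.0000: CF_t = 3.300000, DF = 0.654158, PV = 2.158723
  t = 6.5000: CF_t = 3.300000, DF = 0.631427, PV = 2.083709
  t = 7.0000: CF_t = 103.300000, DF = 0.609486, PV = 62.959859
Price P = sum_t PV_t = 96.745713


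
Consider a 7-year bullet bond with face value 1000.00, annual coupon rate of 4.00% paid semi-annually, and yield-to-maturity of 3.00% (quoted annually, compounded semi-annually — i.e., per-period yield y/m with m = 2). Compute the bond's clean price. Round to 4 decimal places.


Coupon per period c = face * coupon_rate / m = 20.000000
Periods per year m = 2; per-period yield y/m = 0.015000
Number of cashflows N = 14
Cashflows (t years, CF_t, discount factor 1/(1+y/m)^(m*t), PV):
  t = 0.5000: CF_t = 20.000000, DF = 0.985222, PV = 19.704433
  t = 1.0000: CF_t = 20.000000, DF = 0.970662, PV = 19.413235
  t = 1.5000: CF_t = 20.000000, DF = 0.956317, PV = 19.126340
  t = 2.0000: CF_t = 20.000000, DF = 0.942184, PV = 18.843685
  t = 2.5000: CF_t = 20.000000, DF = 0.928260, PV = 18.565207
  t = 3.0000: CF_t = 20.000000, DF = 0.914542, PV = 18.290844
  t = 3.5000: CF_t = 20.000000, DF = 0.901027, PV = 18.020536
  t = 4.0000: CF_t = 20.000000, DF = 0.887711, PV = 17.754222
  t = 4.5000: CF_t = 20.000000, DF = 0.874592, PV = 17.491845
  t = 5.0000: CF_t = 20.000000, DF = 0.861667, PV = 17.233345
  t = 5.5000: CF_t = 20.000000, DF = 0.848933, PV = 16.978665
  t = 6.0000: CF_t = 20.000000, DF = 0.836387, PV = 16.727748
  t = 6.5000: CF_t = 20.000000, DF = 0.824027, PV = 16.480540
  t = 7.0000: CF_t = 1020.000000, DF = 0.811849, PV = 828.086263
Price P = sum_t PV_t = 1062.716908

Answer: Price = 1062.7169


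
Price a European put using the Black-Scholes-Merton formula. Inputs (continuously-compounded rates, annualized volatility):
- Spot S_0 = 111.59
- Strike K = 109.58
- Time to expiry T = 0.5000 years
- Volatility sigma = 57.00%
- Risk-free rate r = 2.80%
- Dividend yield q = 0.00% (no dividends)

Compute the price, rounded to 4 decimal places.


d1 = (ln(S/K) + (r - q + 0.5*sigma^2) * T) / (sigma * sqrt(T)) = 0.28135795
d2 = d1 - sigma * sqrt(T) = -0.12169292
exp(-rT) = 0.98609754; exp(-qT) = 1.00000000
P = K * exp(-rT) * N(-d2) - S_0 * exp(-qT) * N(-d1)
N(-d1) = 0.38921793; N(-d2) = 0.54842889
P = 109.5800 * 0.98609754 * 0.54842889 - 111.5900 * 1.00000000 * 0.38921793 = 15.8285

Answer: Price = 15.8285


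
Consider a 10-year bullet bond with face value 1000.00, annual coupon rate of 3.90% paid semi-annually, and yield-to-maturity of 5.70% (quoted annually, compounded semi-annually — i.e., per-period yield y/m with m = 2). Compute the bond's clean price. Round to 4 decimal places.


Coupon per period c = face * coupon_rate / m = 19.500000
Periods per year m = 2; per-period yield y/m = 0.028500
Number of cashflows N = 20
Cashflows (t years, CF_t, discount factor 1/(1+y/m)^(m*t), PV):
  t = 0.5000: CF_t = 19.500000, DF = 0.972290, PV = 18.959650
  t = 1.0000: CF_t = 19.500000, DF = 0.945347, PV = 18.434273
  t = 1.5000: CF_t = 19.500000, DF = 0.919152, PV = 17.923455
  t = 2.0000: CF_t = 19.500000, DF = 0.893682, PV = 17.426791
  t = 2.5000: CF_t = 19.500000, DF = 0.868917, PV = 16.943890
  t = 3.0000: CF_t = 19.500000, DF = 0.844840, PV = 16.474371
  t = 3.5000: CF_t = 19.500000, DF = 0.821429, PV = 16.017862
  t = 4.0000: CF_t = 19.500000, DF = 0.798667, PV = 15.574003
  t = 4.5000: CF_t = 19.500000, DF = 0.776536, PV = 15.142443
  t = 5.0000: CF_t = 19.500000, DF = 0.755018, PV = 14.722842
  t = 5.5000: CF_t = 19.500000, DF = 0.734096, PV = 14.314868
  t = 6.0000: CF_t = 19.500000, DF = 0.713754, PV = 13.918200
  t = 6.5000: CF_t = 19.500000, DF = 0.693976, PV = 13.532523
  t = 7.0000: CF_t = 19.500000, DF = 0.674745, PV = 13.157533
  t = 7.5000: CF_t = 19.500000, DF = 0.656048, PV = 12.792934
  t = 8.0000: CF_t = 19.500000, DF = 0.637869, PV = 12.438439
  t = 8.5000: CF_t = 19.500000, DF = 0.620193, PV = 12.093766
  t = 9.0000: CF_t = 19.500000, DF = 0.603007, PV = 11.758645
  t = 9.5000: CF_t = 19.500000, DF = 0.586298, PV = 11.432810
  t = 10.0000: CF_t = 1019.500000, DF = 0.570051, PV = 581.167486
Price P = sum_t PV_t = 864.226784

Answer: Price = 864.2268
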